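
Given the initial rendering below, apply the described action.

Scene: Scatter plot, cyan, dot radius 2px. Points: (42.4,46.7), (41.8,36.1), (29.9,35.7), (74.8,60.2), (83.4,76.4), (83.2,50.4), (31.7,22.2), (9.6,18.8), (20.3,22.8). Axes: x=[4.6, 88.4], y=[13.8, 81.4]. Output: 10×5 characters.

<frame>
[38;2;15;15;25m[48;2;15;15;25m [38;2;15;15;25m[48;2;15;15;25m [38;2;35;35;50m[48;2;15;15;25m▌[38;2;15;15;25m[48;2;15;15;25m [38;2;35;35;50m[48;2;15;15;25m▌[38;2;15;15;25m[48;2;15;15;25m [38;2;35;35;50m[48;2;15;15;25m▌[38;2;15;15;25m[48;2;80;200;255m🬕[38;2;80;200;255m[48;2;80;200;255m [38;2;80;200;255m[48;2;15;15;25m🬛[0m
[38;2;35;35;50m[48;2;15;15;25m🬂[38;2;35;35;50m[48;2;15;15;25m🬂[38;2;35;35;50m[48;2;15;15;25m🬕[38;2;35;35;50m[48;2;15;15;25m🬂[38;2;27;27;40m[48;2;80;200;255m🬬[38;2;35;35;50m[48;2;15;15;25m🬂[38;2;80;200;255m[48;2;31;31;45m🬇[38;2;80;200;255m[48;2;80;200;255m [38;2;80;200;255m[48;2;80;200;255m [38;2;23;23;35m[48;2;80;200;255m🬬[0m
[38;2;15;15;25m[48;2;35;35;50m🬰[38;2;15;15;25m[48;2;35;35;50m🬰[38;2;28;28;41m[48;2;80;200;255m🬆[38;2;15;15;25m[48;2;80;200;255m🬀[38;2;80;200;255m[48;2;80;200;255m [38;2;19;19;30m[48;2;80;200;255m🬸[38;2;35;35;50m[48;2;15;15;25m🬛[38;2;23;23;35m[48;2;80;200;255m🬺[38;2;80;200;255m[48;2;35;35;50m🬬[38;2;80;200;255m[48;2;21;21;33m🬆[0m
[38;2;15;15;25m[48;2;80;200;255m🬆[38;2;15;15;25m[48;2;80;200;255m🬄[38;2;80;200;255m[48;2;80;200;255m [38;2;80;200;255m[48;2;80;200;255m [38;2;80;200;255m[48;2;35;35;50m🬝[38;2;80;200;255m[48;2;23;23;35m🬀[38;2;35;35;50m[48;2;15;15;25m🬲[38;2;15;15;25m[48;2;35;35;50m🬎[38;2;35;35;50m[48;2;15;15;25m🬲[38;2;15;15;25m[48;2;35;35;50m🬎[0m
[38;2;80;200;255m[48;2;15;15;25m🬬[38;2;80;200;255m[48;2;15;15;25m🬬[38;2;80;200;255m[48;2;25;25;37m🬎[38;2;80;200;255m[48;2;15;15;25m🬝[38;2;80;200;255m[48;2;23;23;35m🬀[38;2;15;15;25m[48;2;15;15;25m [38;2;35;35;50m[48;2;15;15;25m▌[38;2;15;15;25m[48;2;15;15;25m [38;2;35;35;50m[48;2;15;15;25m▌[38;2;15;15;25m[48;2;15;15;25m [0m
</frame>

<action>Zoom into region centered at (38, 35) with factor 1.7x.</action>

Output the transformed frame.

<frame>
[38;2;15;15;25m[48;2;15;15;25m [38;2;15;15;25m[48;2;15;15;25m [38;2;35;35;50m[48;2;15;15;25m▌[38;2;15;15;25m[48;2;15;15;25m [38;2;27;27;40m[48;2;80;200;255m🬝[38;2;15;15;25m[48;2;80;200;255m🬀[38;2;21;21;33m[48;2;80;200;255m🬊[38;2;15;15;25m[48;2;15;15;25m [38;2;35;35;50m[48;2;15;15;25m▌[38;2;15;15;25m[48;2;15;15;25m [0m
[38;2;35;35;50m[48;2;15;15;25m🬂[38;2;35;35;50m[48;2;15;15;25m🬂[38;2;31;31;45m[48;2;80;200;255m🬝[38;2;80;200;255m[48;2;28;28;41m🬱[38;2;31;31;45m[48;2;80;200;255m🬝[38;2;80;200;255m[48;2;80;200;255m [38;2;80;200;255m[48;2;27;27;40m🬀[38;2;35;35;50m[48;2;15;15;25m🬂[38;2;35;35;50m[48;2;15;15;25m🬕[38;2;35;35;50m[48;2;15;15;25m🬂[0m
[38;2;15;15;25m[48;2;35;35;50m🬰[38;2;15;15;25m[48;2;35;35;50m🬰[38;2;80;200;255m[48;2;28;28;41m🬊[38;2;80;200;255m[48;2;15;15;25m🬝[38;2;80;200;255m[48;2;28;28;41m🬊[38;2;80;200;255m[48;2;15;15;25m🬝[38;2;80;200;255m[48;2;27;27;40m🬀[38;2;15;15;25m[48;2;35;35;50m🬰[38;2;35;35;50m[48;2;15;15;25m🬛[38;2;15;15;25m[48;2;35;35;50m🬰[0m
[38;2;15;15;25m[48;2;80;200;255m🬆[38;2;80;200;255m[48;2;15;15;25m🬺[38;2;25;25;37m[48;2;80;200;255m🬎[38;2;15;15;25m[48;2;80;200;255m🬀[38;2;21;21;33m[48;2;80;200;255m🬊[38;2;15;15;25m[48;2;35;35;50m🬎[38;2;35;35;50m[48;2;15;15;25m🬲[38;2;15;15;25m[48;2;35;35;50m🬎[38;2;35;35;50m[48;2;15;15;25m🬲[38;2;15;15;25m[48;2;35;35;50m🬎[0m
[38;2;15;15;25m[48;2;80;200;255m🬺[38;2;80;200;255m[48;2;15;15;25m🬆[38;2;35;35;50m[48;2;15;15;25m▌[38;2;80;200;255m[48;2;15;15;25m🬊[38;2;80;200;255m[48;2;23;23;35m🬀[38;2;15;15;25m[48;2;15;15;25m [38;2;35;35;50m[48;2;15;15;25m▌[38;2;15;15;25m[48;2;15;15;25m [38;2;35;35;50m[48;2;15;15;25m▌[38;2;15;15;25m[48;2;15;15;25m [0m
</frame>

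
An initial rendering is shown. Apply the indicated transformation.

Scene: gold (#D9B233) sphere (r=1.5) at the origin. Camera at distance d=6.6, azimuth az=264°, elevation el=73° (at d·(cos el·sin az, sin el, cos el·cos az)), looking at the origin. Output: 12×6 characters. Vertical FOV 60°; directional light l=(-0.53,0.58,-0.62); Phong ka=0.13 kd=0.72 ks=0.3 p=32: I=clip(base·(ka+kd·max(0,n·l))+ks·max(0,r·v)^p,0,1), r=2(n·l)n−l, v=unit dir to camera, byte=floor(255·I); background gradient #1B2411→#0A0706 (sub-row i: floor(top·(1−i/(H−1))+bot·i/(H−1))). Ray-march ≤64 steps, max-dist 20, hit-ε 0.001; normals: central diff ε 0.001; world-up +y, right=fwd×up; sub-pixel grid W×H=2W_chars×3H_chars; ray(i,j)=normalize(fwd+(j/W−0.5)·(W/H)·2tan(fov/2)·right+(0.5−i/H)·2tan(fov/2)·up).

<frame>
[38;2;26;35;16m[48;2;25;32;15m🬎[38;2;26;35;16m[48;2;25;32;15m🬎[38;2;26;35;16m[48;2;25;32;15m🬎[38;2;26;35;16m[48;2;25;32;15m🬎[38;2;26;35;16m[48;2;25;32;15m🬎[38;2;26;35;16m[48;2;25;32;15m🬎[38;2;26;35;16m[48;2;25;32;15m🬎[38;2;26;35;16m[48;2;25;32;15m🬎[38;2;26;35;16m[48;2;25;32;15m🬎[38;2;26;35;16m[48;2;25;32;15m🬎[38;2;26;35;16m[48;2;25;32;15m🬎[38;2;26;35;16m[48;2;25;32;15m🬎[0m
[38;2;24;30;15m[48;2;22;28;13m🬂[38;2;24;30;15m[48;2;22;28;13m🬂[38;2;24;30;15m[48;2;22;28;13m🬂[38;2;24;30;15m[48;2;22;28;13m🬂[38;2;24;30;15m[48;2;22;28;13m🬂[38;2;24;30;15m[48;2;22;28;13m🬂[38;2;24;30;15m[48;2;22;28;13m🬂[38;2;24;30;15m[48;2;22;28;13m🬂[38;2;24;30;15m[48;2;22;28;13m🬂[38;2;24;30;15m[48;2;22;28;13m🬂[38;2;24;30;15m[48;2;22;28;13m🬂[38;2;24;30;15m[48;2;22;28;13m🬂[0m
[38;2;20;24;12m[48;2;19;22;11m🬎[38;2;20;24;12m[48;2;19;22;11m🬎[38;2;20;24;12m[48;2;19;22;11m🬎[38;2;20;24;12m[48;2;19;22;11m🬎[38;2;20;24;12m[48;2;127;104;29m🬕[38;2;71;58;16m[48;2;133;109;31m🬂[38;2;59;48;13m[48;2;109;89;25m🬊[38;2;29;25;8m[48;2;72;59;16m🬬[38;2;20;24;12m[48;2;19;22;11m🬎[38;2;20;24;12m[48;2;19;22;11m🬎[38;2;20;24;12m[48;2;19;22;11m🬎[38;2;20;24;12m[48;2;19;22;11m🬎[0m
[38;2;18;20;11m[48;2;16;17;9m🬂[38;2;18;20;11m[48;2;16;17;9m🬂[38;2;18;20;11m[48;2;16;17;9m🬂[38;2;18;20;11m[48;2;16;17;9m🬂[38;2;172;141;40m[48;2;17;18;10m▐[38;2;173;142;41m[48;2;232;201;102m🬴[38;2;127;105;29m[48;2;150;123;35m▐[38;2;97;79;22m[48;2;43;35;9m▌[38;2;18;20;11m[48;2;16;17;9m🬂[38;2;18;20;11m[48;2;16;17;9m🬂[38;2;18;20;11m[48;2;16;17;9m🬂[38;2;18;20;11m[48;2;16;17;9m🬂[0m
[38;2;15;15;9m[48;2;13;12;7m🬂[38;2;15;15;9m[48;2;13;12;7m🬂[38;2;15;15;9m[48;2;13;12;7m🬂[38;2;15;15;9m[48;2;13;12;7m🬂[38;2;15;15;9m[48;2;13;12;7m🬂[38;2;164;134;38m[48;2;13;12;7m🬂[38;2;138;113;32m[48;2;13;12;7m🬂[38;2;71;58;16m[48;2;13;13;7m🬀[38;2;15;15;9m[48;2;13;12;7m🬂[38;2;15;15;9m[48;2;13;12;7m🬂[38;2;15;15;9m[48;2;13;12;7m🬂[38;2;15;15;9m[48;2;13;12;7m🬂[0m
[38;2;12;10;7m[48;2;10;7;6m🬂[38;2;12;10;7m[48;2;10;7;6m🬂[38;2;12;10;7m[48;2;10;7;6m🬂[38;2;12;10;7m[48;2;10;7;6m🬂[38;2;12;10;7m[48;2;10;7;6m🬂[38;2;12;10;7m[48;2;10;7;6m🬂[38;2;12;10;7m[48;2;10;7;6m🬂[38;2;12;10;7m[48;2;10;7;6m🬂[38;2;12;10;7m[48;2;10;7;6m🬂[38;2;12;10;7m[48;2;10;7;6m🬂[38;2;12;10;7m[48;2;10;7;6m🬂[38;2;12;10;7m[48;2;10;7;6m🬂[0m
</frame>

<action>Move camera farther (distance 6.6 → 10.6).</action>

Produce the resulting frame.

<frame>
[38;2;26;35;16m[48;2;25;32;15m🬎[38;2;26;35;16m[48;2;25;32;15m🬎[38;2;26;35;16m[48;2;25;32;15m🬎[38;2;26;35;16m[48;2;25;32;15m🬎[38;2;26;35;16m[48;2;25;32;15m🬎[38;2;26;35;16m[48;2;25;32;15m🬎[38;2;26;35;16m[48;2;25;32;15m🬎[38;2;26;35;16m[48;2;25;32;15m🬎[38;2;26;35;16m[48;2;25;32;15m🬎[38;2;26;35;16m[48;2;25;32;15m🬎[38;2;26;35;16m[48;2;25;32;15m🬎[38;2;26;35;16m[48;2;25;32;15m🬎[0m
[38;2;24;30;15m[48;2;22;28;13m🬂[38;2;24;30;15m[48;2;22;28;13m🬂[38;2;24;30;15m[48;2;22;28;13m🬂[38;2;24;30;15m[48;2;22;28;13m🬂[38;2;24;30;15m[48;2;22;28;13m🬂[38;2;24;30;15m[48;2;22;28;13m🬂[38;2;24;30;15m[48;2;22;28;13m🬂[38;2;24;30;15m[48;2;22;28;13m🬂[38;2;24;30;15m[48;2;22;28;13m🬂[38;2;24;30;15m[48;2;22;28;13m🬂[38;2;24;30;15m[48;2;22;28;13m🬂[38;2;24;30;15m[48;2;22;28;13m🬂[0m
[38;2;20;24;12m[48;2;19;22;11m🬎[38;2;20;24;12m[48;2;19;22;11m🬎[38;2;20;24;12m[48;2;19;22;11m🬎[38;2;20;24;12m[48;2;19;22;11m🬎[38;2;20;24;12m[48;2;19;22;11m🬎[38;2;20;24;12m[48;2;132;108;31m🬝[38;2;32;31;12m[48;2;108;88;25m🬬[38;2;20;24;12m[48;2;19;22;11m🬎[38;2;20;24;12m[48;2;19;22;11m🬎[38;2;20;24;12m[48;2;19;22;11m🬎[38;2;20;24;12m[48;2;19;22;11m🬎[38;2;20;24;12m[48;2;19;22;11m🬎[0m
[38;2;18;20;11m[48;2;16;17;9m🬂[38;2;18;20;11m[48;2;16;17;9m🬂[38;2;18;20;11m[48;2;16;17;9m🬂[38;2;18;20;11m[48;2;16;17;9m🬂[38;2;18;20;11m[48;2;16;17;9m🬂[38;2;171;140;40m[48;2;16;17;9m🬊[38;2;129;106;30m[48;2;16;17;9m🬝[38;2;28;23;6m[48;2;16;18;9m🬀[38;2;18;20;11m[48;2;16;17;9m🬂[38;2;18;20;11m[48;2;16;17;9m🬂[38;2;18;20;11m[48;2;16;17;9m🬂[38;2;18;20;11m[48;2;16;17;9m🬂[0m
[38;2;15;15;9m[48;2;13;12;7m🬂[38;2;15;15;9m[48;2;13;12;7m🬂[38;2;15;15;9m[48;2;13;12;7m🬂[38;2;15;15;9m[48;2;13;12;7m🬂[38;2;15;15;9m[48;2;13;12;7m🬂[38;2;15;15;9m[48;2;13;12;7m🬂[38;2;15;15;9m[48;2;13;12;7m🬂[38;2;15;15;9m[48;2;13;12;7m🬂[38;2;15;15;9m[48;2;13;12;7m🬂[38;2;15;15;9m[48;2;13;12;7m🬂[38;2;15;15;9m[48;2;13;12;7m🬂[38;2;15;15;9m[48;2;13;12;7m🬂[0m
[38;2;12;10;7m[48;2;10;7;6m🬂[38;2;12;10;7m[48;2;10;7;6m🬂[38;2;12;10;7m[48;2;10;7;6m🬂[38;2;12;10;7m[48;2;10;7;6m🬂[38;2;12;10;7m[48;2;10;7;6m🬂[38;2;12;10;7m[48;2;10;7;6m🬂[38;2;12;10;7m[48;2;10;7;6m🬂[38;2;12;10;7m[48;2;10;7;6m🬂[38;2;12;10;7m[48;2;10;7;6m🬂[38;2;12;10;7m[48;2;10;7;6m🬂[38;2;12;10;7m[48;2;10;7;6m🬂[38;2;12;10;7m[48;2;10;7;6m🬂[0m
</frame>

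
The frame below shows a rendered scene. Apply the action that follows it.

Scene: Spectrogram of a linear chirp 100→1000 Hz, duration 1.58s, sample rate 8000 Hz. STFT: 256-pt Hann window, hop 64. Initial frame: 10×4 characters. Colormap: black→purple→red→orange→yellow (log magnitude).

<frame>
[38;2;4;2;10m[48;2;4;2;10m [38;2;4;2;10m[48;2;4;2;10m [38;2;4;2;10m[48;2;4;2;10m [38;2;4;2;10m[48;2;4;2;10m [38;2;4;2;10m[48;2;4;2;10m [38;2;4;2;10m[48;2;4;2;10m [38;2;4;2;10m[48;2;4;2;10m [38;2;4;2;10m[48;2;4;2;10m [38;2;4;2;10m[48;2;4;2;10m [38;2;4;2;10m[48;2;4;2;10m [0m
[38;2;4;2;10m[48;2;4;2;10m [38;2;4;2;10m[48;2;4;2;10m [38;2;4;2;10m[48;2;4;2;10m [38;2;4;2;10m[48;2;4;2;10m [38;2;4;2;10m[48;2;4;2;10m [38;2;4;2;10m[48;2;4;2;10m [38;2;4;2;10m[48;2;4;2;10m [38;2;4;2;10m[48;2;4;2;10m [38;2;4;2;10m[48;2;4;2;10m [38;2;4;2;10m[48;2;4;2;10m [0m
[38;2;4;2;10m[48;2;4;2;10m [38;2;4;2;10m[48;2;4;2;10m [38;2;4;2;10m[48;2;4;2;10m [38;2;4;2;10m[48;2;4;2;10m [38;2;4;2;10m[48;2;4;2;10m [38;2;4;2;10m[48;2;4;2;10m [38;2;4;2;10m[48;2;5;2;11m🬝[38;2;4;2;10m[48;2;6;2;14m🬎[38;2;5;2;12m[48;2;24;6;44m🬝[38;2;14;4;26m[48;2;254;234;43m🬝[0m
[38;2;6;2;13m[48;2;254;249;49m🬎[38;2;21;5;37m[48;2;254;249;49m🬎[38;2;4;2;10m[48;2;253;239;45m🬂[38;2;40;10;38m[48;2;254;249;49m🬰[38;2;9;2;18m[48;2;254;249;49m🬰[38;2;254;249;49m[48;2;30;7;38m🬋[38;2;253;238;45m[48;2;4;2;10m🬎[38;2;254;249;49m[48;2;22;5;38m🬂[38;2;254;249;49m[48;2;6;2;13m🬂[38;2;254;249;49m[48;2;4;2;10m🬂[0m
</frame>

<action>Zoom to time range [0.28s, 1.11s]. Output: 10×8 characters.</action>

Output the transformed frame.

<frame>
[38;2;4;2;10m[48;2;4;2;10m [38;2;4;2;10m[48;2;4;2;10m [38;2;4;2;10m[48;2;4;2;10m [38;2;4;2;10m[48;2;4;2;10m [38;2;4;2;10m[48;2;4;2;10m [38;2;4;2;10m[48;2;4;2;10m [38;2;4;2;10m[48;2;4;2;10m [38;2;4;2;10m[48;2;4;2;10m [38;2;4;2;10m[48;2;4;2;10m [38;2;4;2;10m[48;2;4;2;10m [0m
[38;2;4;2;10m[48;2;4;2;10m [38;2;4;2;10m[48;2;4;2;10m [38;2;4;2;10m[48;2;4;2;10m [38;2;4;2;10m[48;2;4;2;10m [38;2;4;2;10m[48;2;4;2;10m [38;2;4;2;10m[48;2;4;2;10m [38;2;4;2;10m[48;2;4;2;10m [38;2;4;2;10m[48;2;4;2;10m [38;2;4;2;10m[48;2;4;2;10m [38;2;4;2;10m[48;2;4;2;10m [0m
[38;2;4;2;10m[48;2;4;2;10m [38;2;4;2;10m[48;2;4;2;10m [38;2;4;2;10m[48;2;4;2;10m [38;2;4;2;10m[48;2;4;2;10m [38;2;4;2;10m[48;2;4;2;10m [38;2;4;2;10m[48;2;4;2;10m [38;2;4;2;10m[48;2;4;2;10m [38;2;4;2;10m[48;2;4;2;10m [38;2;4;2;10m[48;2;4;2;10m [38;2;4;2;10m[48;2;4;2;10m [0m
[38;2;4;2;10m[48;2;4;2;10m [38;2;4;2;10m[48;2;4;2;10m [38;2;4;2;10m[48;2;4;2;10m [38;2;4;2;10m[48;2;4;2;10m [38;2;4;2;10m[48;2;4;2;10m [38;2;4;2;10m[48;2;4;2;10m [38;2;4;2;10m[48;2;4;2;10m [38;2;4;2;10m[48;2;4;2;10m [38;2;4;2;10m[48;2;4;2;10m [38;2;4;2;10m[48;2;4;2;10m [0m
[38;2;4;2;10m[48;2;4;2;10m [38;2;4;2;10m[48;2;4;2;10m [38;2;4;2;10m[48;2;4;2;10m [38;2;4;2;10m[48;2;4;2;10m [38;2;4;2;10m[48;2;4;2;10m [38;2;4;2;10m[48;2;4;2;10m [38;2;4;2;10m[48;2;4;2;10m [38;2;4;2;10m[48;2;4;2;10m [38;2;4;2;10m[48;2;4;2;10m [38;2;4;2;10m[48;2;4;2;10m [0m
[38;2;4;2;10m[48;2;4;2;10m [38;2;4;2;10m[48;2;4;2;10m [38;2;4;2;10m[48;2;4;2;10m [38;2;4;2;10m[48;2;4;2;10m [38;2;4;2;10m[48;2;4;2;10m [38;2;4;2;10m[48;2;4;2;10m [38;2;4;2;10m[48;2;4;2;10m [38;2;4;2;10m[48;2;4;2;10m [38;2;4;2;10m[48;2;4;2;11m🬎[38;2;4;2;10m[48;2;5;2;11m🬝[0m
[38;2;4;2;10m[48;2;6;2;14m🬎[38;2;4;2;10m[48;2;9;3;19m🬎[38;2;6;2;13m[48;2;24;6;44m🬝[38;2;4;2;11m[48;2;71;17;82m🬎[38;2;5;2;12m[48;2;252;203;30m🬎[38;2;6;2;14m[48;2;254;249;49m🬎[38;2;11;3;23m[48;2;254;248;49m🬎[38;2;25;6;43m[48;2;254;249;49m🬎[38;2;8;2;16m[48;2;250;216;39m🬂[38;2;11;3;22m[48;2;251;216;39m🬂[0m
[38;2;252;215;36m[48;2;31;7;52m🬍[38;2;253;239;45m[48;2;9;3;18m🬎[38;2;248;207;42m[48;2;23;5;39m🬆[38;2;254;249;49m[48;2;15;3;28m🬂[38;2;254;248;49m[48;2;8;2;17m🬂[38;2;238;158;40m[48;2;5;2;13m🬂[38;2;58;13;89m[48;2;8;2;17m🬀[38;2;17;4;31m[48;2;4;2;10m🬂[38;2;8;2;17m[48;2;4;2;10m🬂[38;2;6;2;14m[48;2;4;2;10m🬂[0m
</frame>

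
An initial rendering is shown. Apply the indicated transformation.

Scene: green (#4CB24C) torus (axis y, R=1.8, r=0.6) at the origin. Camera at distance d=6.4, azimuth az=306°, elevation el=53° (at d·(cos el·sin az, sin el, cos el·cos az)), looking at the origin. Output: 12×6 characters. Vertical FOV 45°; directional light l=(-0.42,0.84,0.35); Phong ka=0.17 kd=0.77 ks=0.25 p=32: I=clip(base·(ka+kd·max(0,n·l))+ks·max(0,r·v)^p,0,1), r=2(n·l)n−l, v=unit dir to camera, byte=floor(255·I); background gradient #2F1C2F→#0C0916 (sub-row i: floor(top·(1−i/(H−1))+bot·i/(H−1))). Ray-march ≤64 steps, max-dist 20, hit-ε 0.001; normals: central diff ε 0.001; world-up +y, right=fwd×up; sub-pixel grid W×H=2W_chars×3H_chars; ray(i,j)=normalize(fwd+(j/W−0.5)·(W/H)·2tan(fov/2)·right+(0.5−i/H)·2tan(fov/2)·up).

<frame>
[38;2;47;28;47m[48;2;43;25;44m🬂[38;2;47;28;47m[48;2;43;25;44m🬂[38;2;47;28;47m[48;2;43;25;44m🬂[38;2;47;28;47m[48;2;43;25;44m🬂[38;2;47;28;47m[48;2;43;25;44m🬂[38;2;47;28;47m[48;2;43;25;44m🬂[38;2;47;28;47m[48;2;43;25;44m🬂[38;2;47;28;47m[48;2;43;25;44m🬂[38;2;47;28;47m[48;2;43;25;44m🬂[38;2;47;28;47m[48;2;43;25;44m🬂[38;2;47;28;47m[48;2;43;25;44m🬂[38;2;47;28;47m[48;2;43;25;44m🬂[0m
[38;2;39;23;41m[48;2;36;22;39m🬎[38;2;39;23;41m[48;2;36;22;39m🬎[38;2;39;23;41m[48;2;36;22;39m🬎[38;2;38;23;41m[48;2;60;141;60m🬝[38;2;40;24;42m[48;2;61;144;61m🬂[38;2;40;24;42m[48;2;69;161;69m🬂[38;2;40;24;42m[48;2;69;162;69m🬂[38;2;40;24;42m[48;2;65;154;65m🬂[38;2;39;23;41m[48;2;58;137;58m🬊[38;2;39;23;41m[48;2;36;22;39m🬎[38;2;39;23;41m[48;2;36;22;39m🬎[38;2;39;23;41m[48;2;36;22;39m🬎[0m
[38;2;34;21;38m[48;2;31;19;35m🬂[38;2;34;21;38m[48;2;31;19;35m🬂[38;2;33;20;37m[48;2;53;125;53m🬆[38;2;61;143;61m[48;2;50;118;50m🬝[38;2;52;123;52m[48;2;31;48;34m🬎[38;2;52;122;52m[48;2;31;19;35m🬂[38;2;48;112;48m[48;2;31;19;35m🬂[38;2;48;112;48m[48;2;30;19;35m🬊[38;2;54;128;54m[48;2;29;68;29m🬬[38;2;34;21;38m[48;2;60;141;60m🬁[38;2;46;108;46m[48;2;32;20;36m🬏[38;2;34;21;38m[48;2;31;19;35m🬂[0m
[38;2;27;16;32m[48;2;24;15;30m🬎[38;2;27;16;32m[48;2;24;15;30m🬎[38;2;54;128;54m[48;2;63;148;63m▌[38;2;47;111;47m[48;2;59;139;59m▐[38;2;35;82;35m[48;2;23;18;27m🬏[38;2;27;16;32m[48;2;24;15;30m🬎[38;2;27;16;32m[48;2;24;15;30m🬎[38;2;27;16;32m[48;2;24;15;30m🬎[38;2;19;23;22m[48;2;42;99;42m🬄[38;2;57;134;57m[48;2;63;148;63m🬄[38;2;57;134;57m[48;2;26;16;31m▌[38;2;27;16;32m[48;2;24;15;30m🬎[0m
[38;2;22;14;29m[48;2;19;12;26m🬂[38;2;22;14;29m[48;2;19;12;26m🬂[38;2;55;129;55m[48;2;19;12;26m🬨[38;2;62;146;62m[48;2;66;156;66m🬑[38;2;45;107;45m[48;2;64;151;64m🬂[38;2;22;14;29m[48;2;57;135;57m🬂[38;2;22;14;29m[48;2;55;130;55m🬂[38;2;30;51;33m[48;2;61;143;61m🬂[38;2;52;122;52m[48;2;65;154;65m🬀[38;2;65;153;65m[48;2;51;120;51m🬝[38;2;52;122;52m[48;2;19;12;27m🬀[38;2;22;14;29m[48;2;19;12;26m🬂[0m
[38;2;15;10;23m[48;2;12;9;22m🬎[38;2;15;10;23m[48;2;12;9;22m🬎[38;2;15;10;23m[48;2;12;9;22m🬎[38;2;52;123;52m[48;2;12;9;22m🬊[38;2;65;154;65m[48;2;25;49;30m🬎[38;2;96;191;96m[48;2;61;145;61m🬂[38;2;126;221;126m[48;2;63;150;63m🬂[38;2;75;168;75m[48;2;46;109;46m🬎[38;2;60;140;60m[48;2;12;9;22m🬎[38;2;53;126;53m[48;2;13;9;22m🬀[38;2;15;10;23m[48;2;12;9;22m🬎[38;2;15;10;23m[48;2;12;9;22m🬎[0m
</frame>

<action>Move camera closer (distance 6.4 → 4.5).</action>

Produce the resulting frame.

<frame>
[38;2;47;28;47m[48;2;43;25;44m🬂[38;2;47;28;47m[48;2;43;25;44m🬂[38;2;47;28;47m[48;2;43;25;44m🬂[38;2;44;26;45m[48;2;54;127;54m🬝[38;2;45;27;46m[48;2;64;150;64m🬎[38;2;46;27;46m[48;2;61;144;61m🬆[38;2;47;28;47m[48;2;59;138;59m🬂[38;2;45;27;46m[48;2;67;156;67m🬎[38;2;45;27;46m[48;2;58;137;58m🬎[38;2;47;28;47m[48;2;43;25;44m🬂[38;2;47;28;47m[48;2;43;25;44m🬂[38;2;47;28;47m[48;2;43;25;44m🬂[0m
[38;2;39;23;41m[48;2;36;22;39m🬎[38;2;38;23;41m[48;2;59;139;59m🬝[38;2;40;24;42m[48;2;60;142;60m🬀[38;2;66;155;66m[48;2;61;144;61m🬍[38;2;67;158;67m[48;2;55;129;55m🬎[38;2;100;195;100m[48;2;55;130;55m🬂[38;2;120;214;120m[48;2;53;126;53m🬂[38;2;67;156;67m[48;2;49;116;49m🬎[38;2;65;153;65m[48;2;55;130;55m🬎[38;2;57;135;57m[48;2;63;148;63m🬑[38;2;39;23;41m[48;2;60;142;60m🬊[38;2;39;23;41m[48;2;36;22;39m🬎[0m
[38;2;32;20;36m[48;2;56;133;56m🬕[38;2;58;137;58m[48;2;61;144;61m🬟[38;2;57;136;57m[48;2;48;114;48m🬕[38;2;48;114;48m[48;2;31;57;33m🬆[38;2;35;84;35m[48;2;26;22;29m🬂[38;2;12;30;12m[48;2;31;19;36m🬀[38;2;34;21;38m[48;2;31;19;35m🬂[38;2;28;65;28m[48;2;27;21;30m🬁[38;2;37;87;37m[48;2;24;22;27m🬊[38;2;52;122;52m[48;2;36;86;36m🬊[38;2;60;141;60m[48;2;53;126;53m🬨[38;2;34;21;38m[48;2;60;140;60m🬁[0m
[38;2;53;125;53m[48;2;61;143;61m🬄[38;2;57;135;57m[48;2;61;145;61m▐[38;2;38;91;38m[48;2;50;118;50m▐[38;2;18;44;18m[48;2;26;16;31m▌[38;2;27;16;32m[48;2;24;15;30m🬎[38;2;27;16;32m[48;2;24;15;30m🬎[38;2;27;16;32m[48;2;24;15;30m🬎[38;2;27;16;32m[48;2;24;15;30m🬎[38;2;27;16;32m[48;2;24;15;30m🬎[38;2;15;36;15m[48;2;35;84;35m▌[38;2;48;113;48m[48;2;56;133;56m▌[38;2;61;145;61m[48;2;63;149;63m🬕[0m
[38;2;63;149;63m[48;2;56;132;56m▐[38;2;61;144;61m[48;2;64;151;64m🬉[38;2;48;114;48m[48;2;58;136;58m🬉[38;2;26;43;29m[48;2;43;101;43m🬉[38;2;21;13;28m[48;2;32;75;32m🬎[38;2;20;13;27m[48;2;12;30;12m🬬[38;2;22;14;29m[48;2;19;12;26m🬂[38;2;19;16;24m[48;2;26;61;26m🬝[38;2;21;13;28m[48;2;36;85;36m🬆[38;2;36;84;36m[48;2;50;119;50m🬄[38;2;55;130;55m[48;2;62;146;62m🬄[38;2;64;152;64m[48;2;66;155;66m🬥[0m
[38;2;60;140;60m[48;2;13;9;22m🬉[38;2;66;155;66m[48;2;62;145;62m🬬[38;2;64;150;64m[48;2;67;158;67m🬂[38;2;57;134;57m[48;2;65;153;65m🬂[38;2;48;114;48m[48;2;61;144;61m🬂[38;2;40;96;40m[48;2;58;137;58m🬂[38;2;38;91;38m[48;2;57;135;57m🬂[38;2;44;103;44m[48;2;59;140;59m🬂[38;2;52;123;52m[48;2;63;149;63m🬂[38;2;61;143;61m[48;2;67;158;67m🬂[38;2;66;156;66m[48;2;68;160;68m🬂[38;2;64;151;64m[48;2;12;9;22m🬝[0m
</frame>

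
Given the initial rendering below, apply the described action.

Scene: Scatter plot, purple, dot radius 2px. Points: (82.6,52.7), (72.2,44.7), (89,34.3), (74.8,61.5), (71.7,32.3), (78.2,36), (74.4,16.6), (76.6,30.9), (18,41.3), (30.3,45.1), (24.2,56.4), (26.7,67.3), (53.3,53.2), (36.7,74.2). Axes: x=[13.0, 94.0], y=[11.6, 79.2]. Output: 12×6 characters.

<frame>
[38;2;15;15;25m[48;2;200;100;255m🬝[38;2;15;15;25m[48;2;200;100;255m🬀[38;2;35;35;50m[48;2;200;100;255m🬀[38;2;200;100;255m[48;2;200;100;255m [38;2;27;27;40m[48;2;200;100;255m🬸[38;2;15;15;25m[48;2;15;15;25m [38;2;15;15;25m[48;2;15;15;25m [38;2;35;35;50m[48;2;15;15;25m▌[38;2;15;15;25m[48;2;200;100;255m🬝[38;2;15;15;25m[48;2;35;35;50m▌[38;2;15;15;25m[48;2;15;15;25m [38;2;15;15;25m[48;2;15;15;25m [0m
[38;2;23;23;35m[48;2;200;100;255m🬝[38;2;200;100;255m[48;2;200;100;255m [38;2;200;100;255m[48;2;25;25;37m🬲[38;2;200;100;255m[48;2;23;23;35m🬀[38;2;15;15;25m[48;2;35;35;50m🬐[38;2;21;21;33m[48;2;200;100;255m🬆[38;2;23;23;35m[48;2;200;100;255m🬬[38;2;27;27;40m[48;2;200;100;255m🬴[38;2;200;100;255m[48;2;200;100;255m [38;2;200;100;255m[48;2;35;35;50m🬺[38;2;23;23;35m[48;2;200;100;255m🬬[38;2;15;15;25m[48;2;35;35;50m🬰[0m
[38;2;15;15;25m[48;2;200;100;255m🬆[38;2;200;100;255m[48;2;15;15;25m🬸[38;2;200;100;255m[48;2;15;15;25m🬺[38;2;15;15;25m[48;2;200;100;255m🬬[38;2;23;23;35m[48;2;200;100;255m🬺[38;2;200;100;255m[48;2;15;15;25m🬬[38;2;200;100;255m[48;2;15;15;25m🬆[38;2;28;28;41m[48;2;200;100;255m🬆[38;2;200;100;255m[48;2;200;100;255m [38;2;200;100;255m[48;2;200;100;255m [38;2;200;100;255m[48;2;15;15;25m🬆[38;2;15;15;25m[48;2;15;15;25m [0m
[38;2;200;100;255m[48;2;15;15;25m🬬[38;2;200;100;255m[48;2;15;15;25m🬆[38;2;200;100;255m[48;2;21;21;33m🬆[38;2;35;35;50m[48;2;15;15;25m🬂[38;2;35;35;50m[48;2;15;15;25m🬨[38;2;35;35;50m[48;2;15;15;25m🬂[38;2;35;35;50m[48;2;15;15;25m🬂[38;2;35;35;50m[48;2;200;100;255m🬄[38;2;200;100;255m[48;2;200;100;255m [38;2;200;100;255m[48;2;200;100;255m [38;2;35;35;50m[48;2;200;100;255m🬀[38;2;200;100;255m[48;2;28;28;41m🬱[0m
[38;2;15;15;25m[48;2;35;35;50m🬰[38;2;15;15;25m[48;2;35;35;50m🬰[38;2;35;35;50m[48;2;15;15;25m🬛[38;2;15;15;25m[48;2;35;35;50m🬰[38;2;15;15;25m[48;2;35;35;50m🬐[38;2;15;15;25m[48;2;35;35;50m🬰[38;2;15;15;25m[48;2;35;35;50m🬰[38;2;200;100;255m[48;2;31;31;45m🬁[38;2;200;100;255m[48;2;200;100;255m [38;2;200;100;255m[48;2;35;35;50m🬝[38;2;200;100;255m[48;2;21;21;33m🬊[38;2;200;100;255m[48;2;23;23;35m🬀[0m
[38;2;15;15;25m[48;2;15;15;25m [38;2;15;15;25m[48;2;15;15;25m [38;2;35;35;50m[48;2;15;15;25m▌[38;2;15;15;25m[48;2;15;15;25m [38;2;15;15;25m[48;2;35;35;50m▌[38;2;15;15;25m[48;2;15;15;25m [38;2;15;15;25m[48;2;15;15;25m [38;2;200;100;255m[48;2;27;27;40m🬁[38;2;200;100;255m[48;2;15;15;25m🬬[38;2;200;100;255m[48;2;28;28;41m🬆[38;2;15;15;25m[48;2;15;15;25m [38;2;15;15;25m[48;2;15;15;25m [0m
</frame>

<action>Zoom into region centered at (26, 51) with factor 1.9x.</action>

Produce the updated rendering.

<frame>
[38;2;15;15;25m[48;2;15;15;25m [38;2;15;15;25m[48;2;15;15;25m [38;2;35;35;50m[48;2;15;15;25m▌[38;2;15;15;25m[48;2;15;15;25m [38;2;23;23;35m[48;2;200;100;255m🬺[38;2;200;100;255m[48;2;15;15;25m🬬[38;2;200;100;255m[48;2;15;15;25m🬆[38;2;35;35;50m[48;2;15;15;25m▌[38;2;15;15;25m[48;2;15;15;25m [38;2;15;15;25m[48;2;35;35;50m▌[38;2;15;15;25m[48;2;15;15;25m [38;2;15;15;25m[48;2;15;15;25m [0m
[38;2;15;15;25m[48;2;35;35;50m🬰[38;2;15;15;25m[48;2;35;35;50m🬰[38;2;35;35;50m[48;2;15;15;25m🬛[38;2;15;15;25m[48;2;35;35;50m🬰[38;2;28;28;41m[48;2;200;100;255m🬆[38;2;200;100;255m[48;2;15;15;25m🬺[38;2;23;23;35m[48;2;200;100;255m🬬[38;2;35;35;50m[48;2;15;15;25m🬛[38;2;15;15;25m[48;2;35;35;50m🬰[38;2;15;15;25m[48;2;35;35;50m🬐[38;2;15;15;25m[48;2;35;35;50m🬰[38;2;15;15;25m[48;2;35;35;50m🬰[0m
[38;2;15;15;25m[48;2;15;15;25m [38;2;15;15;25m[48;2;15;15;25m [38;2;35;35;50m[48;2;15;15;25m▌[38;2;15;15;25m[48;2;15;15;25m [38;2;23;23;35m[48;2;200;100;255m🬺[38;2;200;100;255m[48;2;15;15;25m🬆[38;2;15;15;25m[48;2;15;15;25m [38;2;35;35;50m[48;2;15;15;25m▌[38;2;15;15;25m[48;2;15;15;25m [38;2;15;15;25m[48;2;35;35;50m▌[38;2;15;15;25m[48;2;15;15;25m [38;2;15;15;25m[48;2;15;15;25m [0m
[38;2;35;35;50m[48;2;15;15;25m🬂[38;2;35;35;50m[48;2;15;15;25m🬂[38;2;35;35;50m[48;2;15;15;25m🬕[38;2;23;23;35m[48;2;200;100;255m🬝[38;2;35;35;50m[48;2;15;15;25m🬨[38;2;23;23;35m[48;2;200;100;255m🬝[38;2;35;35;50m[48;2;200;100;255m🬀[38;2;200;100;255m[48;2;28;28;41m🬱[38;2;35;35;50m[48;2;15;15;25m🬂[38;2;35;35;50m[48;2;15;15;25m🬨[38;2;35;35;50m[48;2;15;15;25m🬂[38;2;35;35;50m[48;2;15;15;25m🬂[0m
[38;2;15;15;25m[48;2;35;35;50m🬰[38;2;15;15;25m[48;2;35;35;50m🬰[38;2;27;27;40m[48;2;200;100;255m🬴[38;2;200;100;255m[48;2;200;100;255m [38;2;200;100;255m[48;2;35;35;50m🬛[38;2;15;15;25m[48;2;35;35;50m🬰[38;2;200;100;255m[48;2;21;21;33m🬊[38;2;200;100;255m[48;2;27;27;40m🬀[38;2;15;15;25m[48;2;35;35;50m🬰[38;2;15;15;25m[48;2;35;35;50m🬐[38;2;15;15;25m[48;2;35;35;50m🬰[38;2;15;15;25m[48;2;35;35;50m🬰[0m
[38;2;15;15;25m[48;2;15;15;25m [38;2;15;15;25m[48;2;15;15;25m [38;2;35;35;50m[48;2;15;15;25m▌[38;2;15;15;25m[48;2;200;100;255m🬺[38;2;15;15;25m[48;2;35;35;50m▌[38;2;15;15;25m[48;2;15;15;25m [38;2;15;15;25m[48;2;15;15;25m [38;2;35;35;50m[48;2;15;15;25m▌[38;2;15;15;25m[48;2;15;15;25m [38;2;15;15;25m[48;2;35;35;50m▌[38;2;15;15;25m[48;2;15;15;25m [38;2;15;15;25m[48;2;15;15;25m [0m
</frame>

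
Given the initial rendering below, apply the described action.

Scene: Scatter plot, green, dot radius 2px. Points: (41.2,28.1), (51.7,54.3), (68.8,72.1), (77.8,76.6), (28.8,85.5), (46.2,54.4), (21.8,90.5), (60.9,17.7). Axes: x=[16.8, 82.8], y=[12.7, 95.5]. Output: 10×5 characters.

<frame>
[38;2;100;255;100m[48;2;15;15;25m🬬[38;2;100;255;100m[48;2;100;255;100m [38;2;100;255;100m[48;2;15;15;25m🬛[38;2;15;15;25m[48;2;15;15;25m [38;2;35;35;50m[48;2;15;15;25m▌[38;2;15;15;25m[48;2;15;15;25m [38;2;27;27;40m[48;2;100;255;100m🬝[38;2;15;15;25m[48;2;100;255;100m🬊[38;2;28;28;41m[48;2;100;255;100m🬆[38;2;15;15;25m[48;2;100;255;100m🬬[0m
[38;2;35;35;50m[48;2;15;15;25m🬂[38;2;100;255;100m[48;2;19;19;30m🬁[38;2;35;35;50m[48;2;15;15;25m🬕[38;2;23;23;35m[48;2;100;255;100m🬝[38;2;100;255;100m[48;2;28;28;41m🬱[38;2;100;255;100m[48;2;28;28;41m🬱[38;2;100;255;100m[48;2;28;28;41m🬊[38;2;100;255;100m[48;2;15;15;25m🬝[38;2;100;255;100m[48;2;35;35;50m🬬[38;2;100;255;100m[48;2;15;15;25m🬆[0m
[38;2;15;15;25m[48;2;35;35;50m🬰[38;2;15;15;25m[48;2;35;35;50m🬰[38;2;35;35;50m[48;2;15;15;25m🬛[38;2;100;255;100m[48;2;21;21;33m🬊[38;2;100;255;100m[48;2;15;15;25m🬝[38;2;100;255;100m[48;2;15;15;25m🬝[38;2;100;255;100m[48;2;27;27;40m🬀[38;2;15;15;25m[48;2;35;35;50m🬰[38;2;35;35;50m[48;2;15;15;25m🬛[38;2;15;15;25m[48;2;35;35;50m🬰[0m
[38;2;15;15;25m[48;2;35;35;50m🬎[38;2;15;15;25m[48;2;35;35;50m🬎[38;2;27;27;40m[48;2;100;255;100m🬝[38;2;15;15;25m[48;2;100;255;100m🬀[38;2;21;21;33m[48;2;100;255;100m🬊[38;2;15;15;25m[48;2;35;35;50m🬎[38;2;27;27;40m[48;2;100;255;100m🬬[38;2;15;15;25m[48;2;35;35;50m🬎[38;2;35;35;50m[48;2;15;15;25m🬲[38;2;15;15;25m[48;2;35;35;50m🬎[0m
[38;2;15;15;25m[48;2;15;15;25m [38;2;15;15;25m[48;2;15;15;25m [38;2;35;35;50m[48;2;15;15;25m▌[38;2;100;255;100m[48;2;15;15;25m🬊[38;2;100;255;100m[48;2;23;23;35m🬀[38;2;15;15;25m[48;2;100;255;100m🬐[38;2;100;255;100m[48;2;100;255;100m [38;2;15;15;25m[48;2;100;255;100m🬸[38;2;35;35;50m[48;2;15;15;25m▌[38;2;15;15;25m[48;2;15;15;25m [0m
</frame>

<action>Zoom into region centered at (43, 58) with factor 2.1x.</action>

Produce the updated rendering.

<frame>
[38;2;15;15;25m[48;2;15;15;25m [38;2;15;15;25m[48;2;15;15;25m [38;2;35;35;50m[48;2;15;15;25m▌[38;2;15;15;25m[48;2;15;15;25m [38;2;35;35;50m[48;2;15;15;25m▌[38;2;15;15;25m[48;2;15;15;25m [38;2;35;35;50m[48;2;15;15;25m▌[38;2;15;15;25m[48;2;15;15;25m [38;2;35;35;50m[48;2;15;15;25m▌[38;2;15;15;25m[48;2;15;15;25m [0m
[38;2;35;35;50m[48;2;15;15;25m🬂[38;2;35;35;50m[48;2;15;15;25m🬂[38;2;35;35;50m[48;2;15;15;25m🬕[38;2;35;35;50m[48;2;15;15;25m🬂[38;2;35;35;50m[48;2;15;15;25m🬕[38;2;35;35;50m[48;2;15;15;25m🬂[38;2;35;35;50m[48;2;15;15;25m🬕[38;2;35;35;50m[48;2;15;15;25m🬂[38;2;35;35;50m[48;2;15;15;25m🬕[38;2;35;35;50m[48;2;15;15;25m🬂[0m
[38;2;15;15;25m[48;2;35;35;50m🬰[38;2;15;15;25m[48;2;35;35;50m🬰[38;2;35;35;50m[48;2;15;15;25m🬛[38;2;15;15;25m[48;2;35;35;50m🬰[38;2;31;31;45m[48;2;100;255;100m🬝[38;2;15;15;25m[48;2;100;255;100m🬀[38;2;25;25;37m[48;2;100;255;100m🬂[38;2;100;255;100m[48;2;15;15;25m🬺[38;2;27;27;40m[48;2;100;255;100m🬬[38;2;15;15;25m[48;2;35;35;50m🬰[0m
[38;2;15;15;25m[48;2;35;35;50m🬎[38;2;15;15;25m[48;2;35;35;50m🬎[38;2;35;35;50m[48;2;15;15;25m🬲[38;2;15;15;25m[48;2;35;35;50m🬎[38;2;35;35;50m[48;2;15;15;25m🬲[38;2;100;255;100m[48;2;28;28;41m🬊[38;2;100;255;100m[48;2;30;30;43m🬂[38;2;100;255;100m[48;2;28;28;41m🬆[38;2;35;35;50m[48;2;15;15;25m🬲[38;2;15;15;25m[48;2;35;35;50m🬎[0m
[38;2;15;15;25m[48;2;15;15;25m [38;2;15;15;25m[48;2;15;15;25m [38;2;35;35;50m[48;2;15;15;25m▌[38;2;15;15;25m[48;2;15;15;25m [38;2;35;35;50m[48;2;15;15;25m▌[38;2;15;15;25m[48;2;15;15;25m [38;2;35;35;50m[48;2;15;15;25m▌[38;2;15;15;25m[48;2;15;15;25m [38;2;35;35;50m[48;2;15;15;25m▌[38;2;15;15;25m[48;2;15;15;25m [0m
</frame>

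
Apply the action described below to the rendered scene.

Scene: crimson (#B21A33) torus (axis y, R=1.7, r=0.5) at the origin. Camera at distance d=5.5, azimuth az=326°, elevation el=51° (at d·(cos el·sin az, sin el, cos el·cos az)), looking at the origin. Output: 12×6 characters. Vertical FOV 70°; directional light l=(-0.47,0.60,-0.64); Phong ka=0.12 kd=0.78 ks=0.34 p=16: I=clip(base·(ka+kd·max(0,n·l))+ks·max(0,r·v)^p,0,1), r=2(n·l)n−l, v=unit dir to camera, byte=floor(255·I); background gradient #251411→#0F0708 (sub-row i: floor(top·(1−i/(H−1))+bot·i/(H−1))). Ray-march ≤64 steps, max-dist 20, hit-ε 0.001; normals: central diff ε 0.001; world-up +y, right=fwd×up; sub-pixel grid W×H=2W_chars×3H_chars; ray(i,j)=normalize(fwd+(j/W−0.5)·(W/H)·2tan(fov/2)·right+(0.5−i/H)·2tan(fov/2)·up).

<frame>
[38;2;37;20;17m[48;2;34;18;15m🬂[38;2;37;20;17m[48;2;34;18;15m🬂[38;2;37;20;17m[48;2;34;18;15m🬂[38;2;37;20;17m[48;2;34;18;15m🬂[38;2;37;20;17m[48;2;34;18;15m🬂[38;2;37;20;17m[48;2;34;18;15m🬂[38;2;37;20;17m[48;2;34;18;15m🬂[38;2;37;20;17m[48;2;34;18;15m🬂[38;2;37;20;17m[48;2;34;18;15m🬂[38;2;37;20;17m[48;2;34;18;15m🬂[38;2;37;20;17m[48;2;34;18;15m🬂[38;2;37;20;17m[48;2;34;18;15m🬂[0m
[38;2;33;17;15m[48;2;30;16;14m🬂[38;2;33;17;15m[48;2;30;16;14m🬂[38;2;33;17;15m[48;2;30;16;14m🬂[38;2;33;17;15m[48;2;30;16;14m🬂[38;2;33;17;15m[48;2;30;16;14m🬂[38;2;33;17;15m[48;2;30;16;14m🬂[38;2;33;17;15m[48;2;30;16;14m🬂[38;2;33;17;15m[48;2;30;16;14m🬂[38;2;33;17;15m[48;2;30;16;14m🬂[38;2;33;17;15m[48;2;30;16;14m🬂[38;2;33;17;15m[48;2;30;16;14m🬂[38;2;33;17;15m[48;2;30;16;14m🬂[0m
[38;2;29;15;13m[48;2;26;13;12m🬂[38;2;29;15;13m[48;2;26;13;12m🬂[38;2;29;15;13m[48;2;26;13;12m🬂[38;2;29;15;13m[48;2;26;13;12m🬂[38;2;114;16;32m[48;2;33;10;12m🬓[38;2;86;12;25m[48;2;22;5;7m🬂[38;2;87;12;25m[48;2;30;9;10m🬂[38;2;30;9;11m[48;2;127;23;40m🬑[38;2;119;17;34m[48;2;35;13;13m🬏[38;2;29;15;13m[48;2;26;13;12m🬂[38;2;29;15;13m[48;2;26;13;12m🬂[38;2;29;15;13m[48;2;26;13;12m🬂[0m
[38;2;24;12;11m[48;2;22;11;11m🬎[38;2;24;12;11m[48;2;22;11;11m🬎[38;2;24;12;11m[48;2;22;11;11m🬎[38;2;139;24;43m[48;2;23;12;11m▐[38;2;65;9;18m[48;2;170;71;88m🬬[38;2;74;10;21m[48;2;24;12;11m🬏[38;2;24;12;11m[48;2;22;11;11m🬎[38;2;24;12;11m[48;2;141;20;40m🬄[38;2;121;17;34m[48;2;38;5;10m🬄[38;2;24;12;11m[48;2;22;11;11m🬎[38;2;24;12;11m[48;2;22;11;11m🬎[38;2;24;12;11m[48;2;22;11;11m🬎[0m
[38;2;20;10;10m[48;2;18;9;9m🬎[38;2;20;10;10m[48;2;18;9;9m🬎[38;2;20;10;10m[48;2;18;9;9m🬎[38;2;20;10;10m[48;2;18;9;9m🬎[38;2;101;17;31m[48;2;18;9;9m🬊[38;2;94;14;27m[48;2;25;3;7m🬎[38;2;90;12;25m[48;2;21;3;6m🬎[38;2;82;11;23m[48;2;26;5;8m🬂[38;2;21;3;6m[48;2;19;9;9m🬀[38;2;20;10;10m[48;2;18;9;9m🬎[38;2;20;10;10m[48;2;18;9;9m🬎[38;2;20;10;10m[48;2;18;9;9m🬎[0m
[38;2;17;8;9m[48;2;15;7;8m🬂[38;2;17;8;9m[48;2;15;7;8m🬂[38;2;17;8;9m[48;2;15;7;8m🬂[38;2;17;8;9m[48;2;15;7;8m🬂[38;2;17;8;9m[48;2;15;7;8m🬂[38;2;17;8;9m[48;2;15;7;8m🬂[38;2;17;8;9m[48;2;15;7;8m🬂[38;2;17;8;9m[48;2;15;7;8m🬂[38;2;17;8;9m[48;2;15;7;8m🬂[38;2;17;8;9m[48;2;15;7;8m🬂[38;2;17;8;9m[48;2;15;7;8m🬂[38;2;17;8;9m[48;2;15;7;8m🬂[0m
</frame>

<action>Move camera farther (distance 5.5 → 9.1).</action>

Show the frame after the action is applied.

<frame>
[38;2;37;20;17m[48;2;34;18;15m🬂[38;2;37;20;17m[48;2;34;18;15m🬂[38;2;37;20;17m[48;2;34;18;15m🬂[38;2;37;20;17m[48;2;34;18;15m🬂[38;2;37;20;17m[48;2;34;18;15m🬂[38;2;37;20;17m[48;2;34;18;15m🬂[38;2;37;20;17m[48;2;34;18;15m🬂[38;2;37;20;17m[48;2;34;18;15m🬂[38;2;37;20;17m[48;2;34;18;15m🬂[38;2;37;20;17m[48;2;34;18;15m🬂[38;2;37;20;17m[48;2;34;18;15m🬂[38;2;37;20;17m[48;2;34;18;15m🬂[0m
[38;2;33;17;15m[48;2;30;16;14m🬂[38;2;33;17;15m[48;2;30;16;14m🬂[38;2;33;17;15m[48;2;30;16;14m🬂[38;2;33;17;15m[48;2;30;16;14m🬂[38;2;33;17;15m[48;2;30;16;14m🬂[38;2;33;17;15m[48;2;30;16;14m🬂[38;2;33;17;15m[48;2;30;16;14m🬂[38;2;33;17;15m[48;2;30;16;14m🬂[38;2;33;17;15m[48;2;30;16;14m🬂[38;2;33;17;15m[48;2;30;16;14m🬂[38;2;33;17;15m[48;2;30;16;14m🬂[38;2;33;17;15m[48;2;30;16;14m🬂[0m
[38;2;29;15;13m[48;2;26;13;12m🬂[38;2;29;15;13m[48;2;26;13;12m🬂[38;2;29;15;13m[48;2;26;13;12m🬂[38;2;29;15;13m[48;2;26;13;12m🬂[38;2;29;15;13m[48;2;26;13;12m🬂[38;2;105;15;30m[48;2;32;11;12m🬇[38;2;97;14;27m[48;2;36;13;14m🬋[38;2;148;37;55m[48;2;27;14;12m🬏[38;2;29;15;13m[48;2;26;13;12m🬂[38;2;29;15;13m[48;2;26;13;12m🬂[38;2;29;15;13m[48;2;26;13;12m🬂[38;2;29;15;13m[48;2;26;13;12m🬂[0m
[38;2;24;12;11m[48;2;22;11;11m🬎[38;2;24;12;11m[48;2;22;11;11m🬎[38;2;24;12;11m[48;2;22;11;11m🬎[38;2;24;12;11m[48;2;22;11;11m🬎[38;2;134;19;38m[48;2;23;11;11m🬉[38;2;24;9;9m[48;2;95;14;27m🬊[38;2;24;12;11m[48;2;71;10;20m🬎[38;2;127;18;36m[48;2;21;5;7m🬄[38;2;24;12;11m[48;2;22;11;11m🬎[38;2;24;12;11m[48;2;22;11;11m🬎[38;2;24;12;11m[48;2;22;11;11m🬎[38;2;24;12;11m[48;2;22;11;11m🬎[0m
[38;2;20;10;10m[48;2;18;9;9m🬎[38;2;20;10;10m[48;2;18;9;9m🬎[38;2;20;10;10m[48;2;18;9;9m🬎[38;2;20;10;10m[48;2;18;9;9m🬎[38;2;20;10;10m[48;2;18;9;9m🬎[38;2;20;10;10m[48;2;18;9;9m🬎[38;2;20;10;10m[48;2;18;9;9m🬎[38;2;20;10;10m[48;2;18;9;9m🬎[38;2;20;10;10m[48;2;18;9;9m🬎[38;2;20;10;10m[48;2;18;9;9m🬎[38;2;20;10;10m[48;2;18;9;9m🬎[38;2;20;10;10m[48;2;18;9;9m🬎[0m
[38;2;17;8;9m[48;2;15;7;8m🬂[38;2;17;8;9m[48;2;15;7;8m🬂[38;2;17;8;9m[48;2;15;7;8m🬂[38;2;17;8;9m[48;2;15;7;8m🬂[38;2;17;8;9m[48;2;15;7;8m🬂[38;2;17;8;9m[48;2;15;7;8m🬂[38;2;17;8;9m[48;2;15;7;8m🬂[38;2;17;8;9m[48;2;15;7;8m🬂[38;2;17;8;9m[48;2;15;7;8m🬂[38;2;17;8;9m[48;2;15;7;8m🬂[38;2;17;8;9m[48;2;15;7;8m🬂[38;2;17;8;9m[48;2;15;7;8m🬂[0m
</frame>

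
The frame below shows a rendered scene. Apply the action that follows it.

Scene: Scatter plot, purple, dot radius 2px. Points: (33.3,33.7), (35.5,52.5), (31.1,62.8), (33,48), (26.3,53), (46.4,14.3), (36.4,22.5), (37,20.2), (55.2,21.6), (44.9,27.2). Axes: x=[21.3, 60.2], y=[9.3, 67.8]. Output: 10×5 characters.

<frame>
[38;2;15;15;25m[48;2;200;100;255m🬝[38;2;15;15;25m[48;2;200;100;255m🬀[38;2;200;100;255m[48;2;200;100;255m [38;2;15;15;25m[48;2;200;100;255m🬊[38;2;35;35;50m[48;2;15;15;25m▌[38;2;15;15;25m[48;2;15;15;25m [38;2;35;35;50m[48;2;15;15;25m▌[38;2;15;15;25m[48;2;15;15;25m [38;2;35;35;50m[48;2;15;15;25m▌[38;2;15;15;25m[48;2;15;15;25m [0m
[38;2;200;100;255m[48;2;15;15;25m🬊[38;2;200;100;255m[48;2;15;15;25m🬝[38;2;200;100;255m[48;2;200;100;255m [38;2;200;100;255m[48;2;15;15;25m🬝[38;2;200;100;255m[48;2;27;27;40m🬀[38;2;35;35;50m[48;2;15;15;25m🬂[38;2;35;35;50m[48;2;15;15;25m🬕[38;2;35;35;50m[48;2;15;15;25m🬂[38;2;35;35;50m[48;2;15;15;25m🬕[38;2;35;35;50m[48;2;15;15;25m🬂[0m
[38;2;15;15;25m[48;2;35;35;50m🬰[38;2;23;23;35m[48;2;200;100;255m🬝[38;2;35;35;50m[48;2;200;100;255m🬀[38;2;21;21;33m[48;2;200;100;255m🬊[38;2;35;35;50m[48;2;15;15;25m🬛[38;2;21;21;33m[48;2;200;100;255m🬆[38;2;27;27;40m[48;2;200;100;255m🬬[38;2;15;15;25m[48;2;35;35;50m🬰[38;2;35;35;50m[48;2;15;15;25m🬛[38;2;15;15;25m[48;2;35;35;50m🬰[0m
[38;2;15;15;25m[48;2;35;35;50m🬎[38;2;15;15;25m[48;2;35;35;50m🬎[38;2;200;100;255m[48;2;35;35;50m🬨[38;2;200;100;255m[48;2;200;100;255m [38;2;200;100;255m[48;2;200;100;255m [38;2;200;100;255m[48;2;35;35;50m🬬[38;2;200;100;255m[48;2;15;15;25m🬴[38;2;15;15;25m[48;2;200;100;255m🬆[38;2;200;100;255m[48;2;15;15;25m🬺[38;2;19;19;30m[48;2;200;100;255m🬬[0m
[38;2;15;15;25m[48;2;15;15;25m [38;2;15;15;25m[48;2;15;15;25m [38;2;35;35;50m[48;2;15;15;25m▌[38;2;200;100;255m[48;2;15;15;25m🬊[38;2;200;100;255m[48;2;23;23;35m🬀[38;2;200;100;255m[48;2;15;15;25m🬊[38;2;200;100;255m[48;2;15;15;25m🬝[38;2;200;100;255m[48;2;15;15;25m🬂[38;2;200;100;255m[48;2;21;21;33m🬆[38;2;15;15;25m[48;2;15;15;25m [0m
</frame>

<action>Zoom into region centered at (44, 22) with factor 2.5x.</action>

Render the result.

<frame>
[38;2;15;15;25m[48;2;15;15;25m [38;2;15;15;25m[48;2;15;15;25m [38;2;35;35;50m[48;2;15;15;25m▌[38;2;15;15;25m[48;2;15;15;25m [38;2;27;27;40m[48;2;200;100;255m🬝[38;2;15;15;25m[48;2;200;100;255m🬊[38;2;35;35;50m[48;2;15;15;25m▌[38;2;15;15;25m[48;2;15;15;25m [38;2;35;35;50m[48;2;15;15;25m▌[38;2;15;15;25m[48;2;15;15;25m [0m
[38;2;200;100;255m[48;2;28;28;41m🬱[38;2;35;35;50m[48;2;15;15;25m🬂[38;2;35;35;50m[48;2;15;15;25m🬕[38;2;35;35;50m[48;2;15;15;25m🬂[38;2;200;100;255m[48;2;28;28;41m🬊[38;2;200;100;255m[48;2;15;15;25m🬝[38;2;200;100;255m[48;2;27;27;40m🬀[38;2;35;35;50m[48;2;15;15;25m🬂[38;2;35;35;50m[48;2;15;15;25m🬕[38;2;35;35;50m[48;2;15;15;25m🬂[0m
[38;2;200;100;255m[48;2;200;100;255m [38;2;200;100;255m[48;2;25;25;37m🬐[38;2;35;35;50m[48;2;15;15;25m🬛[38;2;15;15;25m[48;2;35;35;50m🬰[38;2;35;35;50m[48;2;15;15;25m🬛[38;2;15;15;25m[48;2;35;35;50m🬰[38;2;35;35;50m[48;2;15;15;25m🬛[38;2;15;15;25m[48;2;35;35;50m🬰[38;2;35;35;50m[48;2;15;15;25m🬛[38;2;15;15;25m[48;2;35;35;50m🬰[0m
[38;2;200;100;255m[48;2;28;28;41m🬆[38;2;15;15;25m[48;2;35;35;50m🬎[38;2;35;35;50m[48;2;15;15;25m🬲[38;2;15;15;25m[48;2;35;35;50m🬎[38;2;35;35;50m[48;2;15;15;25m🬲[38;2;15;15;25m[48;2;200;100;255m🬆[38;2;200;100;255m[48;2;15;15;25m🬺[38;2;19;19;30m[48;2;200;100;255m🬬[38;2;35;35;50m[48;2;15;15;25m🬲[38;2;15;15;25m[48;2;35;35;50m🬎[0m
[38;2;15;15;25m[48;2;15;15;25m [38;2;15;15;25m[48;2;15;15;25m [38;2;35;35;50m[48;2;15;15;25m▌[38;2;15;15;25m[48;2;15;15;25m [38;2;35;35;50m[48;2;15;15;25m▌[38;2;15;15;25m[48;2;200;100;255m🬺[38;2;200;100;255m[48;2;21;21;33m🬆[38;2;15;15;25m[48;2;15;15;25m [38;2;35;35;50m[48;2;15;15;25m▌[38;2;15;15;25m[48;2;15;15;25m [0m
</frame>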